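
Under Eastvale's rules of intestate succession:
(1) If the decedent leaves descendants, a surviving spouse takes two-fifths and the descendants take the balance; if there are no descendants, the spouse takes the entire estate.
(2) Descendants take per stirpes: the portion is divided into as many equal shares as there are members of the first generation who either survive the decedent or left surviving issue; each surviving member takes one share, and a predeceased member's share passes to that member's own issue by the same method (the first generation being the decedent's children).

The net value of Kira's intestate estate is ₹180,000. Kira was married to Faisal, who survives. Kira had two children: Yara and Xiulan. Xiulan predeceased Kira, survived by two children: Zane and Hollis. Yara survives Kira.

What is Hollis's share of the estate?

Hollis receives ₹27,000.

Faisal takes two-fifths of ₹180,000 = ₹72,000. The remaining ₹108,000 passes to the descendants.
The descendants' portion (₹108,000) is divided into 2 shares of ₹54,000: Yara takes ₹54,000; Xiulan's ₹54,000 share passes to Xiulan's issue.
Xiulan's share (₹54,000) is divided into 2 shares of ₹27,000: Zane and Hollis each take ₹27,000.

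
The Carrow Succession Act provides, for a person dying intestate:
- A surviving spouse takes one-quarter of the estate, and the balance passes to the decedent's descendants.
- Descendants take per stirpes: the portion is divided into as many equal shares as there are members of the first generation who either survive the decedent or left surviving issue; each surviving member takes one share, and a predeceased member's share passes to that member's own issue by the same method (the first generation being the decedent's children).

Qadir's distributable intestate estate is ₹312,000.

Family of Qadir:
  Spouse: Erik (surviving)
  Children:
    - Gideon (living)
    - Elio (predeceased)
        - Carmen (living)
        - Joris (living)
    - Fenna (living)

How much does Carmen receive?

Erik takes one-quarter of ₹312,000 = ₹78,000. The remaining ₹234,000 passes to the descendants.
The descendants' portion (₹234,000) is divided into 3 shares of ₹78,000: Gideon and Fenna each take ₹78,000; Elio's ₹78,000 share passes to Elio's issue.
Elio's share (₹78,000) is divided into 2 shares of ₹39,000: Carmen and Joris each take ₹39,000.

Carmen receives ₹39,000.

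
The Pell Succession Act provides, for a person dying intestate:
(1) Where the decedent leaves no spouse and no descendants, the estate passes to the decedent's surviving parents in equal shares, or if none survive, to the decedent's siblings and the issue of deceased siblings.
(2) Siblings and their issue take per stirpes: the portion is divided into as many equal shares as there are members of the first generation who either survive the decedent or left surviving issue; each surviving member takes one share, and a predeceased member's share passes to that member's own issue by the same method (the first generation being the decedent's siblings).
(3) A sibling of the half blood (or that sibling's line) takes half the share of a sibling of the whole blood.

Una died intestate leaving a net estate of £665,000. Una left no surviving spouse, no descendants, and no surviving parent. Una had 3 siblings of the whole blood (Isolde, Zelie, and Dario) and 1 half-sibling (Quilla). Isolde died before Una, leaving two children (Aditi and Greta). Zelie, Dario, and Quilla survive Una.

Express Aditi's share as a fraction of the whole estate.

The entire £665,000 passes to the siblings and their issue.
Counting each half-blood sibling's line as half a unit, there are 7/2 units in £665,000, so one unit is £190,000. Whole-blood lines (Isolde, Zelie, and Dario) take £190,000 each; half-blood lines (Quilla) take £95,000 each.
Isolde's share (£190,000) is divided into 2 shares of £95,000: Aditi and Greta each take £95,000.

Aditi receives 1/7 of the estate.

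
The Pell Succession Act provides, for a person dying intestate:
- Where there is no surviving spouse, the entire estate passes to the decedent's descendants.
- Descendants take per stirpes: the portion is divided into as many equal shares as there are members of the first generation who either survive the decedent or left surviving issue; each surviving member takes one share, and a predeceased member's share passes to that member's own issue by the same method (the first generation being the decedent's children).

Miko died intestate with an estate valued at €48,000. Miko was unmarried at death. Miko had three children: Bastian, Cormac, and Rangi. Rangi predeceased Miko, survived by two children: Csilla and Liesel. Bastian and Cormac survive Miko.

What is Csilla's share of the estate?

Csilla receives €8,000.

The entire €48,000 passes to the descendants.
That amount (€48,000) is divided into 3 shares of €16,000: Bastian and Cormac each take €16,000; Rangi's €16,000 share passes to Rangi's issue.
Rangi's share (€16,000) is divided into 2 shares of €8,000: Csilla and Liesel each take €8,000.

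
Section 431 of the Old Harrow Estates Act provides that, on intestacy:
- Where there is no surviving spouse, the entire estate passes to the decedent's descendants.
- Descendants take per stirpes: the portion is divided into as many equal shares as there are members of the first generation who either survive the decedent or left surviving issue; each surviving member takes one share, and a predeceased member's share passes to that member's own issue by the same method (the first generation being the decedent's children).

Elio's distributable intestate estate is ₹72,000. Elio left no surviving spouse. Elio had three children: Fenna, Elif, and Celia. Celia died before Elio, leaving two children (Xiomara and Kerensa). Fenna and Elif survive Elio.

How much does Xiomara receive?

The entire ₹72,000 passes to the descendants.
That amount (₹72,000) is divided into 3 shares of ₹24,000: Fenna and Elif each take ₹24,000; Celia's ₹24,000 share passes to Celia's issue.
Celia's share (₹24,000) is divided into 2 shares of ₹12,000: Xiomara and Kerensa each take ₹12,000.

Xiomara receives ₹12,000.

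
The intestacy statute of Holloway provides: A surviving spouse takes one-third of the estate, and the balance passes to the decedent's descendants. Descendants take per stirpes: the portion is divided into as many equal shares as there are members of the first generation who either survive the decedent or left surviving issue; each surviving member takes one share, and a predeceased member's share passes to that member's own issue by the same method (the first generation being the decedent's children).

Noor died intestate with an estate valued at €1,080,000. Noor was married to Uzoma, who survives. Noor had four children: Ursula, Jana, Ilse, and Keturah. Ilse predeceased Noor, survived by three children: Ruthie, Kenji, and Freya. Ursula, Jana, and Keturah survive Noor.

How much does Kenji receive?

Kenji receives €60,000.

Uzoma takes one-third of €1,080,000 = €360,000. The remaining €720,000 passes to the descendants.
The descendants' portion (€720,000) is divided into 4 shares of €180,000: Ursula, Jana, and Keturah each take €180,000; Ilse's €180,000 share passes to Ilse's issue.
Ilse's share (€180,000) is divided into 3 shares of €60,000: Ruthie, Kenji, and Freya each take €60,000.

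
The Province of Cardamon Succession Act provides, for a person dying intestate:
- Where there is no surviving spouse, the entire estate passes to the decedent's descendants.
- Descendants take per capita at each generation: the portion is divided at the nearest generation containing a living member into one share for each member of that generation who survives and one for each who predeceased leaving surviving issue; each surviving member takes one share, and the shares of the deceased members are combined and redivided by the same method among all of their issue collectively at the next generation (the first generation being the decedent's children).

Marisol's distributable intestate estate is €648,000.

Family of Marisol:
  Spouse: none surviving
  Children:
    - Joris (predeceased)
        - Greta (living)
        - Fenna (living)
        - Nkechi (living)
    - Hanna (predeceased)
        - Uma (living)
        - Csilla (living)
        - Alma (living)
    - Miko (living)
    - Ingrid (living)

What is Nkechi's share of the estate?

Nkechi receives €54,000.

The entire €648,000 passes to the descendants.
That amount (€648,000) is divided at the children's generation into 4 shares of €162,000. Miko and Ingrid each take €162,000. The 2 shares of the deceased (Joris and Hanna) are combined into a pool of €324,000.
That pool (€324,000) is divided at the grandchildren's generation equally among Greta, Fenna, Nkechi, Uma, Csilla, and Alma: €54,000 each.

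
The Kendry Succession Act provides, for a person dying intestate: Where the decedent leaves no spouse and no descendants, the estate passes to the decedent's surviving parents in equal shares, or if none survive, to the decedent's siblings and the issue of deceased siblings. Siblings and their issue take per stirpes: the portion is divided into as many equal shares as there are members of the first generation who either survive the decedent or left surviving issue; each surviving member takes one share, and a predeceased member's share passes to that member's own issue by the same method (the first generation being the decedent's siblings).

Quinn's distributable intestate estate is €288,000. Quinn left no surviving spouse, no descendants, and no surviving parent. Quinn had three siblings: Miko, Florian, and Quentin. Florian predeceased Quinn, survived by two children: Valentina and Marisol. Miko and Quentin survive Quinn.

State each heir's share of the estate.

Miko: €96,000; Valentina: €48,000; Marisol: €48,000; Quentin: €96,000

The entire €288,000 passes to the siblings and their issue.
That amount (€288,000) is divided into 3 shares of €96,000: Miko and Quentin each take €96,000; Florian's €96,000 share passes to Florian's issue.
Florian's share (€96,000) is divided into 2 shares of €48,000: Valentina and Marisol each take €48,000.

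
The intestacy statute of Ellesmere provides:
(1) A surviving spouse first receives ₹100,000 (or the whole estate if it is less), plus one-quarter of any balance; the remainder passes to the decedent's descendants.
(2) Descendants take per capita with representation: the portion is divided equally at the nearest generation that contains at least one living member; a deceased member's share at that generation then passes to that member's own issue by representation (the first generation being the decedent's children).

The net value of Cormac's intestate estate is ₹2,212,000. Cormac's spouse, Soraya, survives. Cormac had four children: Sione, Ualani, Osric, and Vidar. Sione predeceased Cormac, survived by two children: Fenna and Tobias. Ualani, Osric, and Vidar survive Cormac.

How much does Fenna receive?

Fenna receives ₹198,000.

Soraya first takes ₹100,000, leaving a balance of ₹2,112,000. Soraya then takes one-quarter of the balance (₹528,000), for a total of ₹628,000. The remaining ₹1,584,000 passes to the descendants.
The descendants' portion (₹1,584,000) is divided into 4 shares of ₹396,000: Ualani, Osric, and Vidar each take ₹396,000; Sione's ₹396,000 share passes to Sione's issue.
Sione's share (₹396,000) is divided into 2 shares of ₹198,000: Fenna and Tobias each take ₹198,000.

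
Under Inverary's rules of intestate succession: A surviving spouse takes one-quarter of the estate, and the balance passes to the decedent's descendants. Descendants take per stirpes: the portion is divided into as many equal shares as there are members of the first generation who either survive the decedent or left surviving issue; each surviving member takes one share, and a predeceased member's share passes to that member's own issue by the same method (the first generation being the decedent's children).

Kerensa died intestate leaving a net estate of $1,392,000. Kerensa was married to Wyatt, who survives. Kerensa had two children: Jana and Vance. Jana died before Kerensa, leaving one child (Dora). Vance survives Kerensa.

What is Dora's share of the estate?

Wyatt takes one-quarter of $1,392,000 = $348,000. The remaining $1,044,000 passes to the descendants.
The descendants' portion ($1,044,000) is divided into 2 shares of $522,000: Vance takes $522,000; Jana's $522,000 share passes to Jana's issue.
Jana's share ($522,000) passes entirely to Dora.

Dora receives $522,000.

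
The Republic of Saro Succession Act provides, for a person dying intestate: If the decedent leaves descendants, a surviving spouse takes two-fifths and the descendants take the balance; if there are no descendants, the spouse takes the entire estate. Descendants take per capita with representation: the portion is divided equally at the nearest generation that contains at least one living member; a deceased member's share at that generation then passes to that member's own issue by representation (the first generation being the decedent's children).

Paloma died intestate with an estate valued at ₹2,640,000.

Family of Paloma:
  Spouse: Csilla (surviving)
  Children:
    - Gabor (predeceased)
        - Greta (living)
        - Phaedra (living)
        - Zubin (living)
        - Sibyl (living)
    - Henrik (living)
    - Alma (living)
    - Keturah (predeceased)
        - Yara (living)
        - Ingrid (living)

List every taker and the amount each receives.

Csilla takes two-fifths of ₹2,640,000 = ₹1,056,000. The remaining ₹1,584,000 passes to the descendants.
The descendants' portion (₹1,584,000) is divided into 4 shares of ₹396,000: Henrik and Alma each take ₹396,000; Gabor's ₹396,000 share passes to Gabor's issue; Keturah's ₹396,000 share passes to Keturah's issue.
Gabor's share (₹396,000) is divided into 4 shares of ₹99,000: Greta, Phaedra, Zubin, and Sibyl each take ₹99,000.
Keturah's share (₹396,000) is divided into 2 shares of ₹198,000: Yara and Ingrid each take ₹198,000.

Csilla: ₹1,056,000; Greta: ₹99,000; Phaedra: ₹99,000; Zubin: ₹99,000; Sibyl: ₹99,000; Henrik: ₹396,000; Alma: ₹396,000; Yara: ₹198,000; Ingrid: ₹198,000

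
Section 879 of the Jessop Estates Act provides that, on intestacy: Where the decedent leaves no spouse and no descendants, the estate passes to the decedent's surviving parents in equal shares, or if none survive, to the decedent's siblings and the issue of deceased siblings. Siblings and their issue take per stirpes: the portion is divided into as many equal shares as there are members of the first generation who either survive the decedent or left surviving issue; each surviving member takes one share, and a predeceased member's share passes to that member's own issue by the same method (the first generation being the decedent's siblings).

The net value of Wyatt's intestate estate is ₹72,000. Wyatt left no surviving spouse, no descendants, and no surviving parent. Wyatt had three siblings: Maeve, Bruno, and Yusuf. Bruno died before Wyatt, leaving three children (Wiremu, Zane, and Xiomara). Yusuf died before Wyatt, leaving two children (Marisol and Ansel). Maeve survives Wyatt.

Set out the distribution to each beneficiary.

The entire ₹72,000 passes to the siblings and their issue.
That amount (₹72,000) is divided into 3 shares of ₹24,000: Maeve takes ₹24,000; Bruno's ₹24,000 share passes to Bruno's issue; Yusuf's ₹24,000 share passes to Yusuf's issue.
Bruno's share (₹24,000) is divided into 3 shares of ₹8,000: Wiremu, Zane, and Xiomara each take ₹8,000.
Yusuf's share (₹24,000) is divided into 2 shares of ₹12,000: Marisol and Ansel each take ₹12,000.

Maeve: ₹24,000; Wiremu: ₹8,000; Zane: ₹8,000; Xiomara: ₹8,000; Marisol: ₹12,000; Ansel: ₹12,000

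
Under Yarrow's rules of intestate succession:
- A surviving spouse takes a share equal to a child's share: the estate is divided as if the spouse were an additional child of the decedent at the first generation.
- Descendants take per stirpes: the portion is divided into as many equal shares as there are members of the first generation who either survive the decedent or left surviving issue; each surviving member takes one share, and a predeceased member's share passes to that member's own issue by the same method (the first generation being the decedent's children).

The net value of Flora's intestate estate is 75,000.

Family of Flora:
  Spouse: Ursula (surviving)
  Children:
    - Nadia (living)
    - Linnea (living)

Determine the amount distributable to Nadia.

The spouse counts as an additional share at the children's level, so there are 3 primary shares of 25,000. Ursula takes one such share (25,000).
The children's combined portion (50,000) is divided into 2 shares of 25,000: Nadia and Linnea each take 25,000.

Nadia receives 25,000.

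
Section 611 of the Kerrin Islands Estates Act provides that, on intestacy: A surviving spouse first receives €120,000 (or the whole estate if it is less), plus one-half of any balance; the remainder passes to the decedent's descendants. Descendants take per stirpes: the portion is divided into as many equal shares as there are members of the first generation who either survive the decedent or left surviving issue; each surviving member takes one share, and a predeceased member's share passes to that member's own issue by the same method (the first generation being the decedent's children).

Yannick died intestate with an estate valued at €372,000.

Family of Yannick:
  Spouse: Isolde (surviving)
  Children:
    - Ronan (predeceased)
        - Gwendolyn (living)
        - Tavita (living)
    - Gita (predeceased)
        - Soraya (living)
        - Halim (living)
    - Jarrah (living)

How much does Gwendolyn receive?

Gwendolyn receives €21,000.

Isolde first takes €120,000, leaving a balance of €252,000. Isolde then takes one-half of the balance (€126,000), for a total of €246,000. The remaining €126,000 passes to the descendants.
The descendants' portion (€126,000) is divided into 3 shares of €42,000: Jarrah takes €42,000; Ronan's €42,000 share passes to Ronan's issue; Gita's €42,000 share passes to Gita's issue.
Ronan's share (€42,000) is divided into 2 shares of €21,000: Gwendolyn and Tavita each take €21,000.
Gita's share (€42,000) is divided into 2 shares of €21,000: Soraya and Halim each take €21,000.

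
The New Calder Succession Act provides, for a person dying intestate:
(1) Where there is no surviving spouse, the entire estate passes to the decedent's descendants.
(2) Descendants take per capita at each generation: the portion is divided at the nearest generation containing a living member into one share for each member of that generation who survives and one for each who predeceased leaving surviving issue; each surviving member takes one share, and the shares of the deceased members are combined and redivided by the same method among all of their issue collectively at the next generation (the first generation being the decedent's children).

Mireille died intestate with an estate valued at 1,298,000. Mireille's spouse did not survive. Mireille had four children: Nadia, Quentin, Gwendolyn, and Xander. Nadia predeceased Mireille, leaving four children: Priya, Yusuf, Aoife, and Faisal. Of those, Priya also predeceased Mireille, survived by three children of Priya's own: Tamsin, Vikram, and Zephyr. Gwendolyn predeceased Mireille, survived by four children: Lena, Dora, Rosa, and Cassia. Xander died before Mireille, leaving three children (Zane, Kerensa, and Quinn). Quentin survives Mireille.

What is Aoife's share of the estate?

Aoife receives 88,500.

The entire 1,298,000 passes to the descendants.
That amount (1,298,000) is divided at the children's generation into 4 shares of 324,500. Quentin takes 324,500. The 3 shares of the deceased (Nadia, Gwendolyn, and Xander) are combined into a pool of 973,500.
That pool (973,500) is divided at the grandchildren's generation into 11 shares of 88,500. Yusuf, Aoife, Faisal, Lena, Dora, Rosa, Cassia, Zane, Kerensa, and Quinn each take 88,500. The remaining share for the deceased Priya (88,500) is carried to the next generation.
That pool (88,500) is divided at the great-grandchildren's generation equally among Tamsin, Vikram, and Zephyr: 29,500 each.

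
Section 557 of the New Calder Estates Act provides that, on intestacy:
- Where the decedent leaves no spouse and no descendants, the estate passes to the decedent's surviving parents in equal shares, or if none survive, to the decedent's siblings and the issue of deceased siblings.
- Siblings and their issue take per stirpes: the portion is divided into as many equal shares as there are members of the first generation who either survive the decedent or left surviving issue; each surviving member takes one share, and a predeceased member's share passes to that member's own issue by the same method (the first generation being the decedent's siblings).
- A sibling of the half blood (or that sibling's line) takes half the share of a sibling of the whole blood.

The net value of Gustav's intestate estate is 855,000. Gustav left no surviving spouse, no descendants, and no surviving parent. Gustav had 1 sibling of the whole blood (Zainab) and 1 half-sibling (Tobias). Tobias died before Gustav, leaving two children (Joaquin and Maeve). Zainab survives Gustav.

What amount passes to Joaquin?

The entire 855,000 passes to the siblings and their issue.
Counting each half-blood sibling's line as half a unit, there are 3/2 units in 855,000, so one unit is 570,000. Whole-blood lines (Zainab) take 570,000 each; half-blood lines (Tobias) take 285,000 each.
Tobias's share (285,000) is divided into 2 shares of 142,500: Joaquin and Maeve each take 142,500.

Joaquin receives 142,500.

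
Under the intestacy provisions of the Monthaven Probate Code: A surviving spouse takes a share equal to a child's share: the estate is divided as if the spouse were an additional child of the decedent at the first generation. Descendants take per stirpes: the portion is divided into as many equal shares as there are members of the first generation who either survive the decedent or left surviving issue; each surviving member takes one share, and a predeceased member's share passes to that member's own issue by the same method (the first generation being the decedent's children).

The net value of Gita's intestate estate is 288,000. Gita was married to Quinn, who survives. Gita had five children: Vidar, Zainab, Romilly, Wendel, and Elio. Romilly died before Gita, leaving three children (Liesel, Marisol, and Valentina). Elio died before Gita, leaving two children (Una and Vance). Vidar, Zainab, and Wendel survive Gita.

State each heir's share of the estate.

The spouse counts as an additional share at the children's level, so there are 6 primary shares of 48,000. Quinn takes one such share (48,000).
The children's combined portion (240,000) is divided into 5 shares of 48,000: Vidar, Zainab, and Wendel each take 48,000; Romilly's 48,000 share passes to Romilly's issue; Elio's 48,000 share passes to Elio's issue.
Romilly's share (48,000) is divided into 3 shares of 16,000: Liesel, Marisol, and Valentina each take 16,000.
Elio's share (48,000) is divided into 2 shares of 24,000: Una and Vance each take 24,000.

Quinn: 48,000; Vidar: 48,000; Zainab: 48,000; Liesel: 16,000; Marisol: 16,000; Valentina: 16,000; Wendel: 48,000; Una: 24,000; Vance: 24,000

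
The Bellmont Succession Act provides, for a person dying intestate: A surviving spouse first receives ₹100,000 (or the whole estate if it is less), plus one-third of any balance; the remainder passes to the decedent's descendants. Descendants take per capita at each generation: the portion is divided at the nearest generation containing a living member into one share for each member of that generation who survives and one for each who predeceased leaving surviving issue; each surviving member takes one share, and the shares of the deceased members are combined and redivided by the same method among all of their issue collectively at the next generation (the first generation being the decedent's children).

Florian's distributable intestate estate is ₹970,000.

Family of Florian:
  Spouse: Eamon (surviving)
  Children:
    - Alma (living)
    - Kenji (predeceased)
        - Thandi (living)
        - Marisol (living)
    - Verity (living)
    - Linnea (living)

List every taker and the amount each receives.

Eamon first takes ₹100,000, leaving a balance of ₹870,000. Eamon then takes one-third of the balance (₹290,000), for a total of ₹390,000. The remaining ₹580,000 passes to the descendants.
The descendants' portion (₹580,000) is divided at the children's generation into 4 shares of ₹145,000. Alma, Verity, and Linnea each take ₹145,000. The remaining share for the deceased Kenji (₹145,000) is carried to the next generation.
That pool (₹145,000) is divided at the grandchildren's generation equally among Thandi and Marisol: ₹72,500 each.

Eamon: ₹390,000; Alma: ₹145,000; Thandi: ₹72,500; Marisol: ₹72,500; Verity: ₹145,000; Linnea: ₹145,000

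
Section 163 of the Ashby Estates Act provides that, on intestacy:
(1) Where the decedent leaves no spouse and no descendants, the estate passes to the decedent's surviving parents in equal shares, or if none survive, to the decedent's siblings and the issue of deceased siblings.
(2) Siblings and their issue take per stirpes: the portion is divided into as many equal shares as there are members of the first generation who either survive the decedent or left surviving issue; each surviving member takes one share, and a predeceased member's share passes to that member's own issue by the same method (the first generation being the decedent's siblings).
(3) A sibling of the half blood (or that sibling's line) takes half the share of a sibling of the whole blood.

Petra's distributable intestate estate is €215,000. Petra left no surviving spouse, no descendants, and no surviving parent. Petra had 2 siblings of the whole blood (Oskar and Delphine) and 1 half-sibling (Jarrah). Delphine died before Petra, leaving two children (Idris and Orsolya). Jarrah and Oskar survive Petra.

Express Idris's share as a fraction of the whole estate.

Idris receives 1/5 of the estate.

The entire €215,000 passes to the siblings and their issue.
Counting each half-blood sibling's line as half a unit, there are 5/2 units in €215,000, so one unit is €86,000. Whole-blood lines (Oskar and Delphine) take €86,000 each; half-blood lines (Jarrah) take €43,000 each.
Delphine's share (€86,000) is divided into 2 shares of €43,000: Idris and Orsolya each take €43,000.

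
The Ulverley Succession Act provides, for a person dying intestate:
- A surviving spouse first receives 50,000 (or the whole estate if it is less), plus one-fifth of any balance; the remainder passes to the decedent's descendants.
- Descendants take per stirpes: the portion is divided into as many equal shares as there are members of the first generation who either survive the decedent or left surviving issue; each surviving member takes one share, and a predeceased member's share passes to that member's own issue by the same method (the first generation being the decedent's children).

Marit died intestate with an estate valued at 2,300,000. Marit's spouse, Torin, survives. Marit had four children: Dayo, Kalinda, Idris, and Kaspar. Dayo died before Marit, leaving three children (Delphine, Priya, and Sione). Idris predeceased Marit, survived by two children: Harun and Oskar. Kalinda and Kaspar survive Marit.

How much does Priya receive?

Priya receives 150,000.

Torin first takes 50,000, leaving a balance of 2,250,000. Torin then takes one-fifth of the balance (450,000), for a total of 500,000. The remaining 1,800,000 passes to the descendants.
The descendants' portion (1,800,000) is divided into 4 shares of 450,000: Kalinda and Kaspar each take 450,000; Dayo's 450,000 share passes to Dayo's issue; Idris's 450,000 share passes to Idris's issue.
Dayo's share (450,000) is divided into 3 shares of 150,000: Delphine, Priya, and Sione each take 150,000.
Idris's share (450,000) is divided into 2 shares of 225,000: Harun and Oskar each take 225,000.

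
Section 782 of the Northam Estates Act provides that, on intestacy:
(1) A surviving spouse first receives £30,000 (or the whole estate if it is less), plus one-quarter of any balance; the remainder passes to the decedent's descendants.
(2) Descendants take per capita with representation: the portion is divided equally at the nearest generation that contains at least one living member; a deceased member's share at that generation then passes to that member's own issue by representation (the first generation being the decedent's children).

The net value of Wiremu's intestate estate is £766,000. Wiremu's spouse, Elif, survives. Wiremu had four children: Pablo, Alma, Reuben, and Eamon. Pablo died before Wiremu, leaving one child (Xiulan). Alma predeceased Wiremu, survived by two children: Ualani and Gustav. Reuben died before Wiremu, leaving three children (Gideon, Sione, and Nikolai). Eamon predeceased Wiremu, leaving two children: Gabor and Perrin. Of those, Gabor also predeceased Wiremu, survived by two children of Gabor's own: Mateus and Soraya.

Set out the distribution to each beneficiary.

Elif: £214,000; Xiulan: £69,000; Ualani: £69,000; Gustav: £69,000; Gideon: £69,000; Sione: £69,000; Nikolai: £69,000; Mateus: £34,500; Soraya: £34,500; Perrin: £69,000

Elif first takes £30,000, leaving a balance of £736,000. Elif then takes one-quarter of the balance (£184,000), for a total of £214,000. The remaining £552,000 passes to the descendants.
No child survives, so the initial division is made at the grandchildren's generation.
The descendants' portion (£552,000) is divided into 8 shares of £69,000: Xiulan, Ualani, Gustav, Gideon, Sione, Nikolai, and Perrin each take £69,000; Gabor's £69,000 share passes to Gabor's issue.
Gabor's share (£69,000) is divided into 2 shares of £34,500: Mateus and Soraya each take £34,500.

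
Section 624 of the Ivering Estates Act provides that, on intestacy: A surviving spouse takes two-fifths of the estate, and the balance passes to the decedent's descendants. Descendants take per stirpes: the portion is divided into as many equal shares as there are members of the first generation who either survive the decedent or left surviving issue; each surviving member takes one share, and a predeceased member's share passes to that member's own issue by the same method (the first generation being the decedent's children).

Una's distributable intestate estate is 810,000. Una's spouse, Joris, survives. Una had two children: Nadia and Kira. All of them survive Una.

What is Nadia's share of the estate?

Nadia receives 243,000.

Joris takes two-fifths of 810,000 = 324,000. The remaining 486,000 passes to the descendants.
The descendants' portion (486,000) is divided into 2 shares of 243,000: Nadia and Kira each take 243,000.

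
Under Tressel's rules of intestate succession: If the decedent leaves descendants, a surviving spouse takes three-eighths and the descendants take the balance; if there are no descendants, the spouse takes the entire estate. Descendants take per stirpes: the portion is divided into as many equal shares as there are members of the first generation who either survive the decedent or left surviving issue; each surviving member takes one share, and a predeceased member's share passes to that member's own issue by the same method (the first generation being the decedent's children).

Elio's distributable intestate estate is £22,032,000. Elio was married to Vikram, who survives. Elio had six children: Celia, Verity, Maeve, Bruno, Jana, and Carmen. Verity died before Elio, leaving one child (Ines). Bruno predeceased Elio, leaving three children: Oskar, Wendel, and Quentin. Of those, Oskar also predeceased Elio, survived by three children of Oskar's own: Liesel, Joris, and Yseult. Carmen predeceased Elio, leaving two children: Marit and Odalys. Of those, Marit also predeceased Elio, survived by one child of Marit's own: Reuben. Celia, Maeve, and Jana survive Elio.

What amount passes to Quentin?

Quentin receives £765,000.

Vikram takes three-eighths of £22,032,000 = £8,262,000. The remaining £13,770,000 passes to the descendants.
The descendants' portion (£13,770,000) is divided into 6 shares of £2,295,000: Celia, Maeve, and Jana each take £2,295,000; Verity's £2,295,000 share passes to Verity's issue; Bruno's £2,295,000 share passes to Bruno's issue; Carmen's £2,295,000 share passes to Carmen's issue.
Verity's share (£2,295,000) passes entirely to Ines.
Bruno's share (£2,295,000) is divided into 3 shares of £765,000: Wendel and Quentin each take £765,000; Oskar's £765,000 share passes to Oskar's issue.
Oskar's share (£765,000) is divided into 3 shares of £255,000: Liesel, Joris, and Yseult each take £255,000.
Carmen's share (£2,295,000) is divided into 2 shares of £1,147,500: Odalys takes £1,147,500; Marit's £1,147,500 share passes to Marit's issue.
Marit's share (£1,147,500) passes entirely to Reuben.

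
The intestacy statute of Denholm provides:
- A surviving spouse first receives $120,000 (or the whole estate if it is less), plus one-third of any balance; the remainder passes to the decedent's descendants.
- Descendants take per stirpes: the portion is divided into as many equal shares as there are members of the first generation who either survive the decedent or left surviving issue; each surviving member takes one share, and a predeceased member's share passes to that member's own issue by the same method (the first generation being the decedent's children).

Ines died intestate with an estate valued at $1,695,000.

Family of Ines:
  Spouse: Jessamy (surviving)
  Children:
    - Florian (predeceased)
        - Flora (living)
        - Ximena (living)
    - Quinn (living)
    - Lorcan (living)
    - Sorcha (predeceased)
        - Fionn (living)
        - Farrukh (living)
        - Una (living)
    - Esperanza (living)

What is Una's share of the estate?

Una receives $70,000.

Jessamy first takes $120,000, leaving a balance of $1,575,000. Jessamy then takes one-third of the balance ($525,000), for a total of $645,000. The remaining $1,050,000 passes to the descendants.
The descendants' portion ($1,050,000) is divided into 5 shares of $210,000: Quinn, Lorcan, and Esperanza each take $210,000; Florian's $210,000 share passes to Florian's issue; Sorcha's $210,000 share passes to Sorcha's issue.
Florian's share ($210,000) is divided into 2 shares of $105,000: Flora and Ximena each take $105,000.
Sorcha's share ($210,000) is divided into 3 shares of $70,000: Fionn, Farrukh, and Una each take $70,000.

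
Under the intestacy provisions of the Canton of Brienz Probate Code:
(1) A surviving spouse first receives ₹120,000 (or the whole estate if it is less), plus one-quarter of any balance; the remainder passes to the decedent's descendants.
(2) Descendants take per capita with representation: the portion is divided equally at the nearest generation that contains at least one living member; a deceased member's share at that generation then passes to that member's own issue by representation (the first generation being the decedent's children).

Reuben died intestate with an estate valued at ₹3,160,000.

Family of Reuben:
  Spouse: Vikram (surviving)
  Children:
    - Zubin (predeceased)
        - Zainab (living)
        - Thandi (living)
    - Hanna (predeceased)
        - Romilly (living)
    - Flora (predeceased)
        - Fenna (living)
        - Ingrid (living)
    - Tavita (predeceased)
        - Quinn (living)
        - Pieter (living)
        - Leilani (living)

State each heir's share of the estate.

Vikram first takes ₹120,000, leaving a balance of ₹3,040,000. Vikram then takes one-quarter of the balance (₹760,000), for a total of ₹880,000. The remaining ₹2,280,000 passes to the descendants.
No child survives, so the initial division is made at the grandchildren's generation.
The descendants' portion (₹2,280,000) is divided into 8 shares of ₹285,000: Zainab, Thandi, Romilly, Fenna, Ingrid, Quinn, Pieter, and Leilani each take ₹285,000.

Vikram: ₹880,000; Zainab: ₹285,000; Thandi: ₹285,000; Romilly: ₹285,000; Fenna: ₹285,000; Ingrid: ₹285,000; Quinn: ₹285,000; Pieter: ₹285,000; Leilani: ₹285,000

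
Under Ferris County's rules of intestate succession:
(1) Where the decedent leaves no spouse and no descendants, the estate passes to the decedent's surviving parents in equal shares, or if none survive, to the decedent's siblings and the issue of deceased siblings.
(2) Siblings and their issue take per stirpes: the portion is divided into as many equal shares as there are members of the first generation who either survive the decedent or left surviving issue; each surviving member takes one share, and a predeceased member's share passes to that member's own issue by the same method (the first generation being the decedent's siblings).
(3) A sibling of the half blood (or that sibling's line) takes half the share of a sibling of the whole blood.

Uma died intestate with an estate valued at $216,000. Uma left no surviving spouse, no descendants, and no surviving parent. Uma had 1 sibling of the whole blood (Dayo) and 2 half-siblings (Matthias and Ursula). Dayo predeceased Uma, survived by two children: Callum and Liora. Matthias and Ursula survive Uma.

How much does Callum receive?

The entire $216,000 passes to the siblings and their issue.
Counting each half-blood sibling's line as half a unit, there are 2 units in $216,000, so one unit is $108,000. Whole-blood lines (Dayo) take $108,000 each; half-blood lines (Matthias and Ursula) take $54,000 each.
Dayo's share ($108,000) is divided into 2 shares of $54,000: Callum and Liora each take $54,000.

Callum receives $54,000.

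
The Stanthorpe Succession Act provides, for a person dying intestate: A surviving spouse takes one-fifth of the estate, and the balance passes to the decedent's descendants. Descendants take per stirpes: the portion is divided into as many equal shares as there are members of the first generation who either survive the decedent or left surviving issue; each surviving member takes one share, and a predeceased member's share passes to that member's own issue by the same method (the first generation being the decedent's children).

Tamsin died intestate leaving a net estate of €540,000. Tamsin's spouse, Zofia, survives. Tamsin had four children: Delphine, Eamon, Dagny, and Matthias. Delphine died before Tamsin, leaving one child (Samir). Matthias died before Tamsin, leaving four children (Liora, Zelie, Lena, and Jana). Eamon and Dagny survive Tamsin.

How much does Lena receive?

Zofia takes one-fifth of €540,000 = €108,000. The remaining €432,000 passes to the descendants.
The descendants' portion (€432,000) is divided into 4 shares of €108,000: Eamon and Dagny each take €108,000; Delphine's €108,000 share passes to Delphine's issue; Matthias's €108,000 share passes to Matthias's issue.
Delphine's share (€108,000) passes entirely to Samir.
Matthias's share (€108,000) is divided into 4 shares of €27,000: Liora, Zelie, Lena, and Jana each take €27,000.

Lena receives €27,000.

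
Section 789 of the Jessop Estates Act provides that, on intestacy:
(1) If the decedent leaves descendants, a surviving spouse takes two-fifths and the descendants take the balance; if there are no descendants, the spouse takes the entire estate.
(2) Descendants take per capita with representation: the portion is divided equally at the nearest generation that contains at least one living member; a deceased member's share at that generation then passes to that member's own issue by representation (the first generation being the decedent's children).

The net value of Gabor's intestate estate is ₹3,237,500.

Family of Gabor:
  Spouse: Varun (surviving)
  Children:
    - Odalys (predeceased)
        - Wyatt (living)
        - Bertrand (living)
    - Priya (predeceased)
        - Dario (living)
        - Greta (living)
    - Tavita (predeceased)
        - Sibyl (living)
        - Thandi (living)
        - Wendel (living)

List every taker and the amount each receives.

Varun: ₹1,295,000; Wyatt: ₹277,500; Bertrand: ₹277,500; Dario: ₹277,500; Greta: ₹277,500; Sibyl: ₹277,500; Thandi: ₹277,500; Wendel: ₹277,500

Varun takes two-fifths of ₹3,237,500 = ₹1,295,000. The remaining ₹1,942,500 passes to the descendants.
No child survives, so the initial division is made at the grandchildren's generation.
The descendants' portion (₹1,942,500) is divided into 7 shares of ₹277,500: Wyatt, Bertrand, Dario, Greta, Sibyl, Thandi, and Wendel each take ₹277,500.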